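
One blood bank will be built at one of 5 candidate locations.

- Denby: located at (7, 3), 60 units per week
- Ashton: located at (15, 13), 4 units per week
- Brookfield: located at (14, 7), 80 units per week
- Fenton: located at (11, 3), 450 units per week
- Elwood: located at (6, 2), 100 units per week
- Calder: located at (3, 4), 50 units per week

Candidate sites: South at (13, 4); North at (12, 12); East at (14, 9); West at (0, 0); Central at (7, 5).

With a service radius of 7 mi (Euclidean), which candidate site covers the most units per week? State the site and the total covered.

Central, covering 660

Coverage radius r = 7 mi; a point is covered iff (Δx)²+(Δy)² ≤ 7² = 49.
  South (13, 4): covers {Denby, Brookfield, Fenton} → 590
  North (12, 12): covers {Ashton, Brookfield} → 84
  East (14, 9): covers {Ashton, Brookfield, Fenton} → 534
  West (0, 0): covers {Elwood, Calder} → 150
  Central (7, 5): covers {Denby, Fenton, Elwood, Calder} → 660
Maximum coverage at Central: 660 units per week.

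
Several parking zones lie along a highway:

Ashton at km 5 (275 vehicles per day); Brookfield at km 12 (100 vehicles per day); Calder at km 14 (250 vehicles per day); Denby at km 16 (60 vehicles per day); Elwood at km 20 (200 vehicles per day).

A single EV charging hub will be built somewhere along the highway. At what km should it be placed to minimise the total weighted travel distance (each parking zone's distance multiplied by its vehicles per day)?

For a sum of weighted absolute distances on a line, the optimum is the weighted median (not the mean). Total weight W = 885; half-weight = 442.5.
Sort by position and accumulate weight:
  km 5 (Ashton, w=275) → cum 275
  km 12 (Brookfield, w=100) → cum 375
  km 14 (Calder, w=250) → cum 625  ≥ 442.5 → median here
  km 16 (Denby, w=60) → cum 685
  km 20 (Elwood, w=200) → cum 885
Optimal location: km 14.

x = 14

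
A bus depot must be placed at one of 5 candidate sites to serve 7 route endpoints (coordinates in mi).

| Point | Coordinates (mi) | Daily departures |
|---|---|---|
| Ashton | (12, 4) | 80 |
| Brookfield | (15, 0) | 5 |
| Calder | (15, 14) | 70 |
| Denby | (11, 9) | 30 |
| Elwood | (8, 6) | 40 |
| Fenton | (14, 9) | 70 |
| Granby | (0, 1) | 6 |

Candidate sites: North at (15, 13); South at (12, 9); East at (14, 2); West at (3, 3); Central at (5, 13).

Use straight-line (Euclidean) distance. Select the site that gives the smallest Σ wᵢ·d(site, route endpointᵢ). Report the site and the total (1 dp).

South, total 1312.1 mi

Total weighted distance at each candidate:
  North (15, 13): total = 1863.5
  South (12, 9): total = 1312.1
  East (14, 2): total = 2171.5
  West (3, 3): total = 3357.8
  Central (5, 13): total = 2986.0
Minimum is at South with total 1312.1 mi.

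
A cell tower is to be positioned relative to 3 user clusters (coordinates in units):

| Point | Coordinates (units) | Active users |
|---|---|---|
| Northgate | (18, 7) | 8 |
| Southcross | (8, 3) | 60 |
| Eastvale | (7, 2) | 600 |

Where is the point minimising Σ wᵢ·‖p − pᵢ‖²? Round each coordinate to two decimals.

(7.22, 2.15)

The minimiser of Σwᵢ‖p−pᵢ‖² is the weighted centroid p* = (Σwᵢpᵢ)/(Σwᵢ).
Σwᵢ = 668.
Σwᵢxᵢ = 8·18 + 60·8 + 600·7 = 4824.
Σwᵢyᵢ = 8·7 + 60·3 + 600·2 = 1436.
x* = 4824/668 = 7.22, y* = 1436/668 = 2.15.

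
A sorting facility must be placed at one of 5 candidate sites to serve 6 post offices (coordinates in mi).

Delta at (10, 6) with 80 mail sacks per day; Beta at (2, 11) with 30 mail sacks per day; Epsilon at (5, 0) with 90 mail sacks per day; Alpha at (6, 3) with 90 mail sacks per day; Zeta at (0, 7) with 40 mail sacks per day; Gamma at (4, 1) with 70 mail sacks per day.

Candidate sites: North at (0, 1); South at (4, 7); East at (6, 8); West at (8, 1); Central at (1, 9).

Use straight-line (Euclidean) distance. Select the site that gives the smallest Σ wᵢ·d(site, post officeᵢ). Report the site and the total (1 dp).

West, total 1999.8 mi

Total weighted distance at each candidate:
  North (0, 1): total = 2748.5
  South (4, 7): total = 2239.7
  East (6, 8): total = 2436.3
  West (8, 1): total = 1999.8
  Central (1, 9): total = 3102.9
Minimum is at West with total 1999.8 mi.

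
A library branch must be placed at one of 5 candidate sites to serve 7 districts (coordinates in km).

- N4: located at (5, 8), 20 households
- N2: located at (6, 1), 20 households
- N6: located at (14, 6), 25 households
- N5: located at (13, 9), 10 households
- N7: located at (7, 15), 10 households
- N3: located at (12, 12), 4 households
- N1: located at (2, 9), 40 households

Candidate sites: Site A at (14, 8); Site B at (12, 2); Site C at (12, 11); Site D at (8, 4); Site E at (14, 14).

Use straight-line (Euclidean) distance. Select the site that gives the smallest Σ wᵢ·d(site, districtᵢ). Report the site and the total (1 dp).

Site D, total 859.6 km

Total weighted distance at each candidate:
  Site A (14, 8): total = 1055.3
  Site B (12, 2): total = 1156.1
  Site C (12, 11): total = 1018.5
  Site D (8, 4): total = 859.6
  Site E (14, 14): total = 1374.6
Minimum is at Site D with total 859.6 km.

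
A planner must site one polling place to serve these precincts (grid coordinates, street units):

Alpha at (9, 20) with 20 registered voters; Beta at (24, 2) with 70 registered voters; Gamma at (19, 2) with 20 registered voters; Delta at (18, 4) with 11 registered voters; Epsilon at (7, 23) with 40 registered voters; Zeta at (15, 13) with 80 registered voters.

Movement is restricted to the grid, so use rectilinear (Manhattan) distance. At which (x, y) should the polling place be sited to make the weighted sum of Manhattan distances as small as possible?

Manhattan distance separates: Σwᵢ(|x−xᵢ|+|y−yᵢ|) = Σwᵢ|x−xᵢ| + Σwᵢ|y−yᵢ|, so x and y are optimised independently as 1-D weighted medians.
Total weight W = 241; half = 120.5.
x-coordinate, sorted with cumulative weight:
  x=7 (Epsilon, w=40) cum 40
  x=9 (Alpha, w=20) cum 60
  x=15 (Zeta, w=80) cum 140  ← median
  x=18 (Delta, w=11) cum 151
  x=19 (Gamma, w=20) cum 171
  x=24 (Beta, w=70) cum 241
⇒ x* = 15
y-coordinate, sorted with cumulative weight:
  y=2 (Beta, w=70) cum 70
  y=2 (Gamma, w=20) cum 90
  y=4 (Delta, w=11) cum 101
  y=13 (Zeta, w=80) cum 181  ← median
  y=20 (Alpha, w=20) cum 201
  y=23 (Epsilon, w=40) cum 241
⇒ y* = 13

(15, 13)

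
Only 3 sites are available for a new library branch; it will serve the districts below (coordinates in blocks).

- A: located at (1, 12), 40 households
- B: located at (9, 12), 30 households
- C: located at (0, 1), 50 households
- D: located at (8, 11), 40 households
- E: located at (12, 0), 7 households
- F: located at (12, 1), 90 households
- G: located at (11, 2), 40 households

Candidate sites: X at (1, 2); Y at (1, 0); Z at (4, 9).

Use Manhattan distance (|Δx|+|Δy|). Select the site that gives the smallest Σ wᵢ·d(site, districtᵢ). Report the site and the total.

Total weighted distance at each candidate:
  X (1, 2): total = 3251
  Y (1, 0): total = 3537
  Z (4, 9): total = 3439
Minimum is at X with total 3251 blocks.

X, total 3251 blocks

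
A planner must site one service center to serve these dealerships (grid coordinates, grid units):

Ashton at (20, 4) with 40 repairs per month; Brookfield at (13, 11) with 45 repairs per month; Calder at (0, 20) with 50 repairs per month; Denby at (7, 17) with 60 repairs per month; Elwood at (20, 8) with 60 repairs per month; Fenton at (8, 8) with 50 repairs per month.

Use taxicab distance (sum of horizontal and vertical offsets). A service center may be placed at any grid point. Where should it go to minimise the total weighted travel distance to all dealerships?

(8, 11)

Manhattan distance separates: Σwᵢ(|x−xᵢ|+|y−yᵢ|) = Σwᵢ|x−xᵢ| + Σwᵢ|y−yᵢ|, so x and y are optimised independently as 1-D weighted medians.
Total weight W = 305; half = 152.5.
x-coordinate, sorted with cumulative weight:
  x=0 (Calder, w=50) cum 50
  x=7 (Denby, w=60) cum 110
  x=8 (Fenton, w=50) cum 160  ← median
  x=13 (Brookfield, w=45) cum 205
  x=20 (Ashton, w=40) cum 245
  x=20 (Elwood, w=60) cum 305
⇒ x* = 8
y-coordinate, sorted with cumulative weight:
  y=4 (Ashton, w=40) cum 40
  y=8 (Elwood, w=60) cum 100
  y=8 (Fenton, w=50) cum 150
  y=11 (Brookfield, w=45) cum 195  ← median
  y=17 (Denby, w=60) cum 255
  y=20 (Calder, w=50) cum 305
⇒ y* = 11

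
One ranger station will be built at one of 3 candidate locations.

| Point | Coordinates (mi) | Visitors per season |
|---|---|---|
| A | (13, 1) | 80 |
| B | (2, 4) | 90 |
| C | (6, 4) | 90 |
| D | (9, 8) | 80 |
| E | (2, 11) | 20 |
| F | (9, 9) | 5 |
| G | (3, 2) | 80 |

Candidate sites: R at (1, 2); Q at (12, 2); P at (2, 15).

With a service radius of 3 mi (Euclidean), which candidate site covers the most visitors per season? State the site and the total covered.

Coverage radius r = 3 mi; a point is covered iff (Δx)²+(Δy)² ≤ 3² = 9.
  R (1, 2): covers {B, G} → 170
  Q (12, 2): covers {A} → 80
  P (2, 15): covers {none} → 0
Maximum coverage at R: 170 visitors per season.

R, covering 170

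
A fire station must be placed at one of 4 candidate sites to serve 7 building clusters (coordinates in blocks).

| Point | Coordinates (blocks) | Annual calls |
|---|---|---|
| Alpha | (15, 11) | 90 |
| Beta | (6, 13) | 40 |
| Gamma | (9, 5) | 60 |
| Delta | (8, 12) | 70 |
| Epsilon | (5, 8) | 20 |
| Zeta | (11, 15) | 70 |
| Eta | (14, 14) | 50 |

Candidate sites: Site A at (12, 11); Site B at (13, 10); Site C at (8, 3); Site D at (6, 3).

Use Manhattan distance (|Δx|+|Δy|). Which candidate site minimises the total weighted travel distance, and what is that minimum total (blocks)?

Total weighted distance at each candidate:
  Site A (12, 11): total = 2280
  Site B (13, 10): total = 2640
  Site C (8, 3): total = 4700
  Site D (6, 3): total = 5260
Minimum is at Site A with total 2280 blocks.

Site A, total 2280 blocks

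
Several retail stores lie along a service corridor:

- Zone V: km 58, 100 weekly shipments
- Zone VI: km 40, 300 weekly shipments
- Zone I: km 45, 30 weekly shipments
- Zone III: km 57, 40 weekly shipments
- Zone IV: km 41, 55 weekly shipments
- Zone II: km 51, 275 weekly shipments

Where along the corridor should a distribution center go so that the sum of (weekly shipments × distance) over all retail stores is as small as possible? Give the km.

For a sum of weighted absolute distances on a line, the optimum is the weighted median (not the mean). Total weight W = 800; half-weight = 400.
Sort by position and accumulate weight:
  km 40 (Zone VI, w=300) → cum 300
  km 41 (Zone IV, w=55) → cum 355
  km 45 (Zone I, w=30) → cum 385
  km 51 (Zone II, w=275) → cum 660  ≥ 400 → median here
  km 57 (Zone III, w=40) → cum 700
  km 58 (Zone V, w=100) → cum 800
Optimal location: km 51.

x = 51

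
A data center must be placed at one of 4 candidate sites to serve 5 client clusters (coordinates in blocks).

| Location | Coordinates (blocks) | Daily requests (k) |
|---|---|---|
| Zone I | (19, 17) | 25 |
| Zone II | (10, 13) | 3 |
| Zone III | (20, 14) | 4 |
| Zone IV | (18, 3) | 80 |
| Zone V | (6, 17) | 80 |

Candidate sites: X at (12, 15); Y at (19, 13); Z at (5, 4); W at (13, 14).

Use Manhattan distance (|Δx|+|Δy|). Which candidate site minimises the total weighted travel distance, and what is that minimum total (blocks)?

W, total 2345 blocks

Total weighted distance at each candidate:
  X (12, 15): total = 2353
  Y (19, 13): total = 2375
  Z (5, 4): total = 3057
  W (13, 14): total = 2345
Minimum is at W with total 2345 blocks.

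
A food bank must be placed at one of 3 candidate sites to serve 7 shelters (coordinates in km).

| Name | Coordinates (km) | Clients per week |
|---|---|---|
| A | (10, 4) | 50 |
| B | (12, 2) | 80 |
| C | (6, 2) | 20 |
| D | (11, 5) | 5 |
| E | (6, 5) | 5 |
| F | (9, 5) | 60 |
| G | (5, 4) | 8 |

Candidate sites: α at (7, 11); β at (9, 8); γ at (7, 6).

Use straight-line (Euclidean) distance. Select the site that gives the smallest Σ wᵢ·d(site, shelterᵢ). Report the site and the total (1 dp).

γ, total 959.5 km

Total weighted distance at each candidate:
  α (7, 11): total = 1889.7
  β (9, 8): total = 1141.5
  γ (7, 6): total = 959.5
Minimum is at γ with total 959.5 km.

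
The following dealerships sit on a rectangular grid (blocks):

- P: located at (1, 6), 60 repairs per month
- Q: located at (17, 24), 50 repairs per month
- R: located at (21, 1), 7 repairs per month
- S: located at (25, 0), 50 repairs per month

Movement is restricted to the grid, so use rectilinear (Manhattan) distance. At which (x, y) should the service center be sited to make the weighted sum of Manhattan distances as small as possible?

(17, 6)

Manhattan distance separates: Σwᵢ(|x−xᵢ|+|y−yᵢ|) = Σwᵢ|x−xᵢ| + Σwᵢ|y−yᵢ|, so x and y are optimised independently as 1-D weighted medians.
Total weight W = 167; half = 83.5.
x-coordinate, sorted with cumulative weight:
  x=1 (P, w=60) cum 60
  x=17 (Q, w=50) cum 110  ← median
  x=21 (R, w=7) cum 117
  x=25 (S, w=50) cum 167
⇒ x* = 17
y-coordinate, sorted with cumulative weight:
  y=0 (S, w=50) cum 50
  y=1 (R, w=7) cum 57
  y=6 (P, w=60) cum 117  ← median
  y=24 (Q, w=50) cum 167
⇒ y* = 6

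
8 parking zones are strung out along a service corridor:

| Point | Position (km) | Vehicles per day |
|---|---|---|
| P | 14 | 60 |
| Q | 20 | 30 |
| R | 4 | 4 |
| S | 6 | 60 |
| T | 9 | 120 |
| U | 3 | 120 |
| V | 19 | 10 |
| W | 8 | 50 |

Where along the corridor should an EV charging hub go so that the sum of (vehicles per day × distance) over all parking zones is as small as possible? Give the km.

x = 8

For a sum of weighted absolute distances on a line, the optimum is the weighted median (not the mean). Total weight W = 454; half-weight = 227.
Sort by position and accumulate weight:
  km 3 (U, w=120) → cum 120
  km 4 (R, w=4) → cum 124
  km 6 (S, w=60) → cum 184
  km 8 (W, w=50) → cum 234  ≥ 227 → median here
  km 9 (T, w=120) → cum 354
  km 14 (P, w=60) → cum 414
  km 19 (V, w=10) → cum 424
  km 20 (Q, w=30) → cum 454
Optimal location: km 8.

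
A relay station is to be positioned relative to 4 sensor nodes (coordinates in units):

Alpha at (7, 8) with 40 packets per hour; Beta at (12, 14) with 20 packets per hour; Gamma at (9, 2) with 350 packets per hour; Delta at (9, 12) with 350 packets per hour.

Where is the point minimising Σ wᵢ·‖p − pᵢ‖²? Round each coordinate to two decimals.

(8.97, 7.24)

The minimiser of Σwᵢ‖p−pᵢ‖² is the weighted centroid p* = (Σwᵢpᵢ)/(Σwᵢ).
Σwᵢ = 760.
Σwᵢxᵢ = 40·7 + 20·12 + 350·9 + 350·9 = 6820.
Σwᵢyᵢ = 40·8 + 20·14 + 350·2 + 350·12 = 5500.
x* = 6820/760 = 8.97, y* = 5500/760 = 7.24.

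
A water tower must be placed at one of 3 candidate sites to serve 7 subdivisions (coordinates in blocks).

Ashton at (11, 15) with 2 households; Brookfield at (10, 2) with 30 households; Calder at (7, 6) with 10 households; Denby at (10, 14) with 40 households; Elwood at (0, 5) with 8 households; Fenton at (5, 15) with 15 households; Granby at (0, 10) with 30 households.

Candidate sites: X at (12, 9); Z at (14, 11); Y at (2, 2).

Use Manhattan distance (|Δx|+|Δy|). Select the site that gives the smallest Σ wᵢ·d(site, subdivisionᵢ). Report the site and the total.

X, total 1357 blocks

Total weighted distance at each candidate:
  X (12, 9): total = 1357
  Z (14, 11): total = 1609
  Y (2, 2): total = 1754
Minimum is at X with total 1357 blocks.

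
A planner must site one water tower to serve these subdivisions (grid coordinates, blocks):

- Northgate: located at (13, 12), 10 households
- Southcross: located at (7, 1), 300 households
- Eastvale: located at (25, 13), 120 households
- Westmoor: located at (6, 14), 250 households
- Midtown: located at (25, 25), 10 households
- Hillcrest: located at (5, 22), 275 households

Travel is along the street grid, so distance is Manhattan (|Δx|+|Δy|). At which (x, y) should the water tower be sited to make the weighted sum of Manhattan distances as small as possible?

(6, 14)

Manhattan distance separates: Σwᵢ(|x−xᵢ|+|y−yᵢ|) = Σwᵢ|x−xᵢ| + Σwᵢ|y−yᵢ|, so x and y are optimised independently as 1-D weighted medians.
Total weight W = 965; half = 482.5.
x-coordinate, sorted with cumulative weight:
  x=5 (Hillcrest, w=275) cum 275
  x=6 (Westmoor, w=250) cum 525  ← median
  x=7 (Southcross, w=300) cum 825
  x=13 (Northgate, w=10) cum 835
  x=25 (Eastvale, w=120) cum 955
  x=25 (Midtown, w=10) cum 965
⇒ x* = 6
y-coordinate, sorted with cumulative weight:
  y=1 (Southcross, w=300) cum 300
  y=12 (Northgate, w=10) cum 310
  y=13 (Eastvale, w=120) cum 430
  y=14 (Westmoor, w=250) cum 680  ← median
  y=22 (Hillcrest, w=275) cum 955
  y=25 (Midtown, w=10) cum 965
⇒ y* = 14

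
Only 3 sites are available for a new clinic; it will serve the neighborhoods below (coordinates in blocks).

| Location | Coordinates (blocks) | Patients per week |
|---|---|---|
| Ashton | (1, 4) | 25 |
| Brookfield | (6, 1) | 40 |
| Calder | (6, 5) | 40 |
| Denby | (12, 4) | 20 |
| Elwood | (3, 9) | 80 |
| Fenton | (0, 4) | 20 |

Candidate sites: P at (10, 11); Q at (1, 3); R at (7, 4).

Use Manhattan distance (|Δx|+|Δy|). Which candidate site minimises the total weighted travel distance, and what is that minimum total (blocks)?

R, total 1350 blocks

Total weighted distance at each candidate:
  P (10, 11): total = 2600
  Q (1, 3): total = 1505
  R (7, 4): total = 1350
Minimum is at R with total 1350 blocks.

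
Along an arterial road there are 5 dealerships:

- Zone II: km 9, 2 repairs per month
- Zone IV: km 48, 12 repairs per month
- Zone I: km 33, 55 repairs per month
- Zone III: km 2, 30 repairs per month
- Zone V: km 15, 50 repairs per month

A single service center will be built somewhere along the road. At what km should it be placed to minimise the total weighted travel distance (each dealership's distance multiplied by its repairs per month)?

x = 15

For a sum of weighted absolute distances on a line, the optimum is the weighted median (not the mean). Total weight W = 149; half-weight = 74.5.
Sort by position and accumulate weight:
  km 2 (Zone III, w=30) → cum 30
  km 9 (Zone II, w=2) → cum 32
  km 15 (Zone V, w=50) → cum 82  ≥ 74.5 → median here
  km 33 (Zone I, w=55) → cum 137
  km 48 (Zone IV, w=12) → cum 149
Optimal location: km 15.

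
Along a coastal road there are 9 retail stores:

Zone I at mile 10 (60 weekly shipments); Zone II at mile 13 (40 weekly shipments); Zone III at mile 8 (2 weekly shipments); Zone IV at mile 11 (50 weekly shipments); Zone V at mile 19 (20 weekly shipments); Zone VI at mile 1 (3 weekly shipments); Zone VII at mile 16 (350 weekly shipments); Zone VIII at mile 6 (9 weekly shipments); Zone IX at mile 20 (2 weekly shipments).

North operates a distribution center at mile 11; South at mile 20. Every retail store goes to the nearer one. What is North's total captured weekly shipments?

164

The indifferent point is the midpoint (11+20)/2 = 15.5; retail stores left of it (closer to North at 11) go to North, those right go to South.
  Zone VI at 1 (w=3) → North
  Zone VIII at 6 (w=9) → North
  Zone III at 8 (w=2) → North
  Zone I at 10 (w=60) → North
  Zone IV at 11 (w=50) → North
  Zone II at 13 (w=40) → North
  Zone VII at 16 (w=350) → South
  Zone V at 19 (w=20) → South
  Zone IX at 20 (w=2) → South
North captures 164; South captures 372.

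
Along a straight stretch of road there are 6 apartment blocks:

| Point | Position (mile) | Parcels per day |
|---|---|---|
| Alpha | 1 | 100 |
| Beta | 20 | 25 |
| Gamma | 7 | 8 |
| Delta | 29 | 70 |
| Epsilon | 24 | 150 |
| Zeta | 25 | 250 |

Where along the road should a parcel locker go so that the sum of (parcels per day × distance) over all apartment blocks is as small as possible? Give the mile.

x = 25

For a sum of weighted absolute distances on a line, the optimum is the weighted median (not the mean). Total weight W = 603; half-weight = 301.5.
Sort by position and accumulate weight:
  mile 1 (Alpha, w=100) → cum 100
  mile 7 (Gamma, w=8) → cum 108
  mile 20 (Beta, w=25) → cum 133
  mile 24 (Epsilon, w=150) → cum 283
  mile 25 (Zeta, w=250) → cum 533  ≥ 301.5 → median here
  mile 29 (Delta, w=70) → cum 603
Optimal location: mile 25.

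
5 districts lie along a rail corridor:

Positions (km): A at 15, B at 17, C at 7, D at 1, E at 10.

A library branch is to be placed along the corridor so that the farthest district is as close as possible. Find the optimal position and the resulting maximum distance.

location 9, max distance 8

The 1-center on a line is the midpoint of the two extreme points: leftmost at 1, rightmost at 17.
Optimal location = (1 + 17)/2 = 9; maximum distance = (17 − 1)/2 = 8.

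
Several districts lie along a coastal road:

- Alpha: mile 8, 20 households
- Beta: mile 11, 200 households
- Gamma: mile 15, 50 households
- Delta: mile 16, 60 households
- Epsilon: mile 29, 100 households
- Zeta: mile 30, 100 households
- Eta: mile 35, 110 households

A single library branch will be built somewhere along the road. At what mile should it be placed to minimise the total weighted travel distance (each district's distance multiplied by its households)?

For a sum of weighted absolute distances on a line, the optimum is the weighted median (not the mean). Total weight W = 640; half-weight = 320.
Sort by position and accumulate weight:
  mile 8 (Alpha, w=20) → cum 20
  mile 11 (Beta, w=200) → cum 220
  mile 15 (Gamma, w=50) → cum 270
  mile 16 (Delta, w=60) → cum 330  ≥ 320 → median here
  mile 29 (Epsilon, w=100) → cum 430
  mile 30 (Zeta, w=100) → cum 530
  mile 35 (Eta, w=110) → cum 640
Optimal location: mile 16.

x = 16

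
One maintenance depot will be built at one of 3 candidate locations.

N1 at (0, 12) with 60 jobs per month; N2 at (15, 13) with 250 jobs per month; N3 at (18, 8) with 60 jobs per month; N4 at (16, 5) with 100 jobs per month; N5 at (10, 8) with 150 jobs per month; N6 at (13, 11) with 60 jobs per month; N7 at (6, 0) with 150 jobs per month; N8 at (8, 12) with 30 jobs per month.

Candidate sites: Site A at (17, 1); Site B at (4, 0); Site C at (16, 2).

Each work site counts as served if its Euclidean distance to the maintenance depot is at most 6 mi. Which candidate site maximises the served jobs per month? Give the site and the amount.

Coverage radius r = 6 mi; a point is covered iff (Δx)²+(Δy)² ≤ 6² = 36.
  Site A (17, 1): covers {N4} → 100
  Site B (4, 0): covers {N7} → 150
  Site C (16, 2): covers {N4} → 100
Maximum coverage at Site B: 150 jobs per month.

Site B, covering 150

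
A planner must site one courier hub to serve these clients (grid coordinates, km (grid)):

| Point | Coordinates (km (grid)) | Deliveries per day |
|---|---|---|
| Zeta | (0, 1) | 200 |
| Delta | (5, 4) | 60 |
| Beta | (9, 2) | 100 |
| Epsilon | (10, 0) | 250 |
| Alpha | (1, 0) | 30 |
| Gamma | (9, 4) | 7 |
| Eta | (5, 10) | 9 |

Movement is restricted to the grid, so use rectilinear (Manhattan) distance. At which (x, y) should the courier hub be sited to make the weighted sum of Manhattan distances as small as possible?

(9, 1)

Manhattan distance separates: Σwᵢ(|x−xᵢ|+|y−yᵢ|) = Σwᵢ|x−xᵢ| + Σwᵢ|y−yᵢ|, so x and y are optimised independently as 1-D weighted medians.
Total weight W = 656; half = 328.
x-coordinate, sorted with cumulative weight:
  x=0 (Zeta, w=200) cum 200
  x=1 (Alpha, w=30) cum 230
  x=5 (Delta, w=60) cum 290
  x=5 (Eta, w=9) cum 299
  x=9 (Beta, w=100) cum 399  ← median
  x=9 (Gamma, w=7) cum 406
  x=10 (Epsilon, w=250) cum 656
⇒ x* = 9
y-coordinate, sorted with cumulative weight:
  y=0 (Epsilon, w=250) cum 250
  y=0 (Alpha, w=30) cum 280
  y=1 (Zeta, w=200) cum 480  ← median
  y=2 (Beta, w=100) cum 580
  y=4 (Delta, w=60) cum 640
  y=4 (Gamma, w=7) cum 647
  y=10 (Eta, w=9) cum 656
⇒ y* = 1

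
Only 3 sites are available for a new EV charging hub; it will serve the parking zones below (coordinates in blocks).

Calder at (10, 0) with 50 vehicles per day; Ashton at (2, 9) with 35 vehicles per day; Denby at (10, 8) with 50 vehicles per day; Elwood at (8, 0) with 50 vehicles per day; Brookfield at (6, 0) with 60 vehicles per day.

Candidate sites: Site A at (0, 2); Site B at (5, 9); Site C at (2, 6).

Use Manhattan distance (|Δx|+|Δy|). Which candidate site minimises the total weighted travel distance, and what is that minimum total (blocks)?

Total weighted distance at each candidate:
  Site A (0, 2): total = 2695
  Site B (5, 9): total = 2305
  Site C (2, 6): total = 2505
Minimum is at Site B with total 2305 blocks.

Site B, total 2305 blocks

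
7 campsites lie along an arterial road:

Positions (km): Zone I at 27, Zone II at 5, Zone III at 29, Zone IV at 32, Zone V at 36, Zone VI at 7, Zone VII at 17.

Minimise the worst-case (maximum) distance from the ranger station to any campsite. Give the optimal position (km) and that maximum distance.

The 1-center on a line is the midpoint of the two extreme points: leftmost at 5, rightmost at 36.
Optimal location = (5 + 36)/2 = 20.5; maximum distance = (36 − 5)/2 = 15.5.

location 20.5, max distance 15.5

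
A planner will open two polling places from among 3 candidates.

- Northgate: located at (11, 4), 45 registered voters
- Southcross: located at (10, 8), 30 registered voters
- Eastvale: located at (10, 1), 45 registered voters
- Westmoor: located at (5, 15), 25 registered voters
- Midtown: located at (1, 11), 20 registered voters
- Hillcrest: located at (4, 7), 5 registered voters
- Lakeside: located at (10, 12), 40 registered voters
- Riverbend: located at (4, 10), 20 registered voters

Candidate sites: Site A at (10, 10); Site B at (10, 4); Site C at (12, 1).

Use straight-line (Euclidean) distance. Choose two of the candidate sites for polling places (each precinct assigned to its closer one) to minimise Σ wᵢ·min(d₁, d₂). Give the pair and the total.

{Site A, Site B}, total 831.4

Evaluate every pair (each demand assigned to the nearer of the two):
  {Site A, Site B}: total = 831.4
  {Site A, Site C}: total = 883.7
  {Site B, Site C}: total = 1308.4
Best pair: {Site A, Site B} with total 831.4.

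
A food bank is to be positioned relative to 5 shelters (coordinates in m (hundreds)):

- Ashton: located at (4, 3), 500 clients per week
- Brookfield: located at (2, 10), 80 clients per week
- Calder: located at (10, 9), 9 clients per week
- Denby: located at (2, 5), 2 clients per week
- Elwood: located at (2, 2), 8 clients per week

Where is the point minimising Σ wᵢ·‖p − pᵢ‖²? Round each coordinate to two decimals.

The minimiser of Σwᵢ‖p−pᵢ‖² is the weighted centroid p* = (Σwᵢpᵢ)/(Σwᵢ).
Σwᵢ = 599.
Σwᵢxᵢ = 500·4 + 80·2 + 9·10 + 2·2 + 8·2 = 2270.
Σwᵢyᵢ = 500·3 + 80·10 + 9·9 + 2·5 + 8·2 = 2407.
x* = 2270/599 = 3.79, y* = 2407/599 = 4.02.

(3.79, 4.02)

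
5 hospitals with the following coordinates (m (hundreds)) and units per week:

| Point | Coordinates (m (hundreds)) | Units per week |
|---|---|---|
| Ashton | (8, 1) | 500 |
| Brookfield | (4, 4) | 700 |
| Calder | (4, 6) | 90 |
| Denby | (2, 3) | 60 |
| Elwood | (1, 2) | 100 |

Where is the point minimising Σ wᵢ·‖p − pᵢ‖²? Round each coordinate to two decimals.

(5.09, 2.91)

The minimiser of Σwᵢ‖p−pᵢ‖² is the weighted centroid p* = (Σwᵢpᵢ)/(Σwᵢ).
Σwᵢ = 1450.
Σwᵢxᵢ = 500·8 + 700·4 + 90·4 + 60·2 + 100·1 = 7380.
Σwᵢyᵢ = 500·1 + 700·4 + 90·6 + 60·3 + 100·2 = 4220.
x* = 7380/1450 = 5.09, y* = 4220/1450 = 2.91.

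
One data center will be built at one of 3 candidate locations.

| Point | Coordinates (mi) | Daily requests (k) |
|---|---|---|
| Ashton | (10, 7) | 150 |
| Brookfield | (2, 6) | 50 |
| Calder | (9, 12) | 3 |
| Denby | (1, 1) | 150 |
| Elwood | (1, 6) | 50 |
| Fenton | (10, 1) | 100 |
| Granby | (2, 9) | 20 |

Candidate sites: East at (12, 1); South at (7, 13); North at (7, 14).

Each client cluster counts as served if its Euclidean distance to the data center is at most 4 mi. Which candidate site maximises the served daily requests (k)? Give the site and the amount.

Coverage radius r = 4 mi; a point is covered iff (Δx)²+(Δy)² ≤ 4² = 16.
  East (12, 1): covers {Fenton} → 100
  South (7, 13): covers {Calder} → 3
  North (7, 14): covers {Calder} → 3
Maximum coverage at East: 100 daily requests (k).

East, covering 100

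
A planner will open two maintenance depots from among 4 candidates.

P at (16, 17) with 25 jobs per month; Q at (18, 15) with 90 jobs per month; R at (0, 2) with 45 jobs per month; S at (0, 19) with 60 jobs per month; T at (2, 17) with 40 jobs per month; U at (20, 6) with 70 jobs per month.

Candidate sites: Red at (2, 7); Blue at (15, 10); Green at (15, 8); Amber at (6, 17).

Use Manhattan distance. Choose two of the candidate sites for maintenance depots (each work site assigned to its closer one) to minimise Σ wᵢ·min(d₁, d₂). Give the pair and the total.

{Red, Blue}, total 3105

Evaluate every pair (each demand assigned to the nearer of the two):
  {Red, Blue}: total = 3105
  {Blue, Amber}: total = 3135
  {Red, Green}: total = 3195
  {Green, Amber}: total = 3225
  {Red, Amber}: total = 3795
  {Blue, Green}: total = 4595
Best pair: {Red, Blue} with total 3105.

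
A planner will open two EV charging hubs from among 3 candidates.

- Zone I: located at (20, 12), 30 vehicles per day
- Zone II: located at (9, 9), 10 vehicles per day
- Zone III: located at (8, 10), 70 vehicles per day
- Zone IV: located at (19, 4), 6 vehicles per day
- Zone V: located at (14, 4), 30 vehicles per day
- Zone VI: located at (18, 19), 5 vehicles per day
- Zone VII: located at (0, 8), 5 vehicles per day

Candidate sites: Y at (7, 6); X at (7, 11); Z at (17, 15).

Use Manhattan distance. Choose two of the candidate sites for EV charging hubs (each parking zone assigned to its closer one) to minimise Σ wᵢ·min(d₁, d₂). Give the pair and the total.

Evaluate every pair (each demand assigned to the nearer of the two):
  {X, Z}: total = 933
  {Y, Z}: total = 998
  {Y, X}: total = 1094
Best pair: {X, Z} with total 933.

{X, Z}, total 933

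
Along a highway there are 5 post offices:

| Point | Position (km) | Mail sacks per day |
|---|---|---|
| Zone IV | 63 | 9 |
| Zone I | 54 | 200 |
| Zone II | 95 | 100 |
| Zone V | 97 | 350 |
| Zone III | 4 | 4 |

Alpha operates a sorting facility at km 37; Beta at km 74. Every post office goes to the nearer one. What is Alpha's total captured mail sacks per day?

204

The indifferent point is the midpoint (37+74)/2 = 55.5; post offices left of it (closer to Alpha at 37) go to Alpha, those right go to Beta.
  Zone III at 4 (w=4) → Alpha
  Zone I at 54 (w=200) → Alpha
  Zone IV at 63 (w=9) → Beta
  Zone II at 95 (w=100) → Beta
  Zone V at 97 (w=350) → Beta
Alpha captures 204; Beta captures 459.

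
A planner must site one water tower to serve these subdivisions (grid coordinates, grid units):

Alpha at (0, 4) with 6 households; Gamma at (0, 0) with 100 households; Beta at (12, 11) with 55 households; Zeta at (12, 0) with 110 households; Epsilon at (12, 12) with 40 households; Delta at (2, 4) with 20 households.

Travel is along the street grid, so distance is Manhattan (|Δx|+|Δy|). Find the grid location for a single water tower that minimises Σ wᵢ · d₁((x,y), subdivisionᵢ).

(12, 0)

Manhattan distance separates: Σwᵢ(|x−xᵢ|+|y−yᵢ|) = Σwᵢ|x−xᵢ| + Σwᵢ|y−yᵢ|, so x and y are optimised independently as 1-D weighted medians.
Total weight W = 331; half = 165.5.
x-coordinate, sorted with cumulative weight:
  x=0 (Alpha, w=6) cum 6
  x=0 (Gamma, w=100) cum 106
  x=2 (Delta, w=20) cum 126
  x=12 (Beta, w=55) cum 181  ← median
  x=12 (Zeta, w=110) cum 291
  x=12 (Epsilon, w=40) cum 331
⇒ x* = 12
y-coordinate, sorted with cumulative weight:
  y=0 (Gamma, w=100) cum 100
  y=0 (Zeta, w=110) cum 210  ← median
  y=4 (Alpha, w=6) cum 216
  y=4 (Delta, w=20) cum 236
  y=11 (Beta, w=55) cum 291
  y=12 (Epsilon, w=40) cum 331
⇒ y* = 0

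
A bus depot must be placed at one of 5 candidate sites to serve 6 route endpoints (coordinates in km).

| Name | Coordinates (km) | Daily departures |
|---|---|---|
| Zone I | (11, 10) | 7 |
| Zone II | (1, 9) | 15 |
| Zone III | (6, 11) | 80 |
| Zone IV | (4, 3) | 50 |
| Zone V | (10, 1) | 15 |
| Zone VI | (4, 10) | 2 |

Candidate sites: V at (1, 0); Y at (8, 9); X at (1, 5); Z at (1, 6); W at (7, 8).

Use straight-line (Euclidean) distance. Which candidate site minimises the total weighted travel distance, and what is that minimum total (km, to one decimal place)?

Total weighted distance at each candidate:
  V (1, 0): total = 1569.5
  Y (8, 9): total = 845.9
  X (1, 5): total = 1102.8
  Z (1, 6): total = 1062.6
  W (7, 8): total = 788.5
Minimum is at W with total 788.5 km.

W, total 788.5 km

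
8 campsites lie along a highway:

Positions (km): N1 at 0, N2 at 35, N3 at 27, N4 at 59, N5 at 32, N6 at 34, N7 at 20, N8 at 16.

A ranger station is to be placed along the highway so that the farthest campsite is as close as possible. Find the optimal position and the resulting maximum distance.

The 1-center on a line is the midpoint of the two extreme points: leftmost at 0, rightmost at 59.
Optimal location = (0 + 59)/2 = 29.5; maximum distance = (59 − 0)/2 = 29.5.

location 29.5, max distance 29.5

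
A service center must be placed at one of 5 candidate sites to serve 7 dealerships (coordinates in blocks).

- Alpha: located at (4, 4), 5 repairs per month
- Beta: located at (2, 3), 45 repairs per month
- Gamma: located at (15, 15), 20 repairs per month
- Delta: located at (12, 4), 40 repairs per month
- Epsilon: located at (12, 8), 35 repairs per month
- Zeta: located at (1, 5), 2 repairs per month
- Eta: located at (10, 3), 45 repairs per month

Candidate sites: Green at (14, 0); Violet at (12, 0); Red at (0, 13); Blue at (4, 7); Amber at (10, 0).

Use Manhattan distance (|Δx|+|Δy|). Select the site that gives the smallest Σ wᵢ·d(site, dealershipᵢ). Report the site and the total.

Total weighted distance at each candidate:
  Green (14, 0): total = 2006
  Violet (12, 0): total = 1702
  Red (0, 13): total = 3298
  Blue (4, 7): total = 1880
  Amber (10, 0): total = 1698
Minimum is at Amber with total 1698 blocks.

Amber, total 1698 blocks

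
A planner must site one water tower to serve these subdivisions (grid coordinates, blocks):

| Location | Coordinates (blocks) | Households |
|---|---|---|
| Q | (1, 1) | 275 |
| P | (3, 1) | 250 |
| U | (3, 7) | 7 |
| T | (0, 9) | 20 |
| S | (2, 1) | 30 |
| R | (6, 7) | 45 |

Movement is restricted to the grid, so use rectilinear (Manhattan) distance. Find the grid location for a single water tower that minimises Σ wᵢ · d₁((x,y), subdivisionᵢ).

(2, 1)

Manhattan distance separates: Σwᵢ(|x−xᵢ|+|y−yᵢ|) = Σwᵢ|x−xᵢ| + Σwᵢ|y−yᵢ|, so x and y are optimised independently as 1-D weighted medians.
Total weight W = 627; half = 313.5.
x-coordinate, sorted with cumulative weight:
  x=0 (T, w=20) cum 20
  x=1 (Q, w=275) cum 295
  x=2 (S, w=30) cum 325  ← median
  x=3 (P, w=250) cum 575
  x=3 (U, w=7) cum 582
  x=6 (R, w=45) cum 627
⇒ x* = 2
y-coordinate, sorted with cumulative weight:
  y=1 (Q, w=275) cum 275
  y=1 (P, w=250) cum 525  ← median
  y=1 (S, w=30) cum 555
  y=7 (U, w=7) cum 562
  y=7 (R, w=45) cum 607
  y=9 (T, w=20) cum 627
⇒ y* = 1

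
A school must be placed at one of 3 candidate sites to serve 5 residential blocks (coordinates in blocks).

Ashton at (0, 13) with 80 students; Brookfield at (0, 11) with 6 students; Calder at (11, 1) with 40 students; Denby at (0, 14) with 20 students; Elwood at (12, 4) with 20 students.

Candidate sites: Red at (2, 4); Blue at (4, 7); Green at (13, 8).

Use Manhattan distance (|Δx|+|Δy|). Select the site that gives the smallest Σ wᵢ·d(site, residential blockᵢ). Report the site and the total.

Total weighted distance at each candidate:
  Red (2, 4): total = 1854
  Blue (4, 7): total = 1808
  Green (13, 8): total = 2376
Minimum is at Blue with total 1808 blocks.

Blue, total 1808 blocks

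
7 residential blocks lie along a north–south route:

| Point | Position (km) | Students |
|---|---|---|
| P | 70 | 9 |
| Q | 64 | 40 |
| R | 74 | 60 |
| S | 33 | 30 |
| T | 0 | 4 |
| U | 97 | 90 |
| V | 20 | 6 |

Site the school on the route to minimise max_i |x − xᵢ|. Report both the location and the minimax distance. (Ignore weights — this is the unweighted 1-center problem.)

location 48.5, max distance 48.5

The 1-center on a line is the midpoint of the two extreme points: leftmost at 0, rightmost at 97.
Optimal location = (0 + 97)/2 = 48.5; maximum distance = (97 − 0)/2 = 48.5.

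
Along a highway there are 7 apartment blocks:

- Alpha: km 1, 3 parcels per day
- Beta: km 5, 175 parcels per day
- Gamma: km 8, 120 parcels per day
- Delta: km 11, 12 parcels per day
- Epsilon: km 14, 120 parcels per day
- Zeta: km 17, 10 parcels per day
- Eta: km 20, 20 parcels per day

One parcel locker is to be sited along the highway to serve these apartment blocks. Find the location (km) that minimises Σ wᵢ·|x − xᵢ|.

x = 8

For a sum of weighted absolute distances on a line, the optimum is the weighted median (not the mean). Total weight W = 460; half-weight = 230.
Sort by position and accumulate weight:
  km 1 (Alpha, w=3) → cum 3
  km 5 (Beta, w=175) → cum 178
  km 8 (Gamma, w=120) → cum 298  ≥ 230 → median here
  km 11 (Delta, w=12) → cum 310
  km 14 (Epsilon, w=120) → cum 430
  km 17 (Zeta, w=10) → cum 440
  km 20 (Eta, w=20) → cum 460
Optimal location: km 8.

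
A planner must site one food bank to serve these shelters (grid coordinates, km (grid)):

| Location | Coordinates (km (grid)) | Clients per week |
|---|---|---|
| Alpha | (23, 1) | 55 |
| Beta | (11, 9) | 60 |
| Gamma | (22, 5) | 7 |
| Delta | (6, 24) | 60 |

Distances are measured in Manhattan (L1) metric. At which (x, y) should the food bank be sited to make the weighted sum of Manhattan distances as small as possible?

(11, 9)

Manhattan distance separates: Σwᵢ(|x−xᵢ|+|y−yᵢ|) = Σwᵢ|x−xᵢ| + Σwᵢ|y−yᵢ|, so x and y are optimised independently as 1-D weighted medians.
Total weight W = 182; half = 91.
x-coordinate, sorted with cumulative weight:
  x=6 (Delta, w=60) cum 60
  x=11 (Beta, w=60) cum 120  ← median
  x=22 (Gamma, w=7) cum 127
  x=23 (Alpha, w=55) cum 182
⇒ x* = 11
y-coordinate, sorted with cumulative weight:
  y=1 (Alpha, w=55) cum 55
  y=5 (Gamma, w=7) cum 62
  y=9 (Beta, w=60) cum 122  ← median
  y=24 (Delta, w=60) cum 182
⇒ y* = 9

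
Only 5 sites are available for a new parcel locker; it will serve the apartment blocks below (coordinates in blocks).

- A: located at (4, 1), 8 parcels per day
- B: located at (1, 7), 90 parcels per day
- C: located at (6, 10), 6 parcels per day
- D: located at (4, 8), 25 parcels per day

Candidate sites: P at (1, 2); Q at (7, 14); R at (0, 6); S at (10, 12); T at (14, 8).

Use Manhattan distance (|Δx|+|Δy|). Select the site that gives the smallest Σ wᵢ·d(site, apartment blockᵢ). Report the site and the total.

R, total 462 blocks

Total weighted distance at each candidate:
  P (1, 2): total = 785
  Q (7, 14): total = 1553
  R (0, 6): total = 462
  S (10, 12): total = 1682
  T (14, 8): total = 1706
Minimum is at R with total 462 blocks.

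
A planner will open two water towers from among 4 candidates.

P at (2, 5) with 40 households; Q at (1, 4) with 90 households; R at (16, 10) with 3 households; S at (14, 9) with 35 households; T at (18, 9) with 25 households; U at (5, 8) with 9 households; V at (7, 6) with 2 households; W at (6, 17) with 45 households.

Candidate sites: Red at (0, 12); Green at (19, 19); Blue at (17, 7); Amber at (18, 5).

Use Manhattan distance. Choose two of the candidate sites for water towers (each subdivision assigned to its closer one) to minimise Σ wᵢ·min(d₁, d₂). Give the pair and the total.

{Red, Blue}, total 2030

Evaluate every pair (each demand assigned to the nearer of the two):
  {Red, Blue}: total = 2030
  {Red, Amber}: total = 2171
  {Red, Green}: total = 2608
  {Green, Blue}: total = 3466
  {Green, Amber}: total = 3504
  {Blue, Amber}: total = 3606
Best pair: {Red, Blue} with total 2030.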